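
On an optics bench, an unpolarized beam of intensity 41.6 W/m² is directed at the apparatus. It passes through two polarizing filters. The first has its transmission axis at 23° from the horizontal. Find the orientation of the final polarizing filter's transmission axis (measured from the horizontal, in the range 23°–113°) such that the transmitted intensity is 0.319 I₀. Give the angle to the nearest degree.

θ ≈ 60°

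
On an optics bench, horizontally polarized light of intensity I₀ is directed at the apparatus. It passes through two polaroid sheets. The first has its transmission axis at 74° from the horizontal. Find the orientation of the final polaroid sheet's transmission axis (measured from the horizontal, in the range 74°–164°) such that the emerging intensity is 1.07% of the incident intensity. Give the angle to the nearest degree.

θ ≈ 142°

By Malus's law, I₁ = I₀ cos²(74° − 0°) = I₀ cos²(74°) = 0.07598 I₀.
Need I₂/I₀ = 0.0107, so cos²(θ − 74°) = 0.0107 / 0.07598 = 0.1408.
θ − 74° = arccos(√0.1408) = 68.0°, giving θ ≈ 74 + 68.0 = 142.0°.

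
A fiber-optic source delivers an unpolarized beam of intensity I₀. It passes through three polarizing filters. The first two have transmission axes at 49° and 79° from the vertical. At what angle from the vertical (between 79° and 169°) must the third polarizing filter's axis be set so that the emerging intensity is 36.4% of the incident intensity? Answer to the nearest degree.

θ ≈ 89°

Unpolarized light through the first polarizer → I₁ = ½ I₀, now polarized at 49°.
I₂ = I₁ cos²(79° − 49°) = 0.5 I₀ · cos²(30°) = 0.375 I₀.
Need I₃/I₀ = 0.364, so cos²(θ − 79°) = 0.364 / 0.375 = 0.9707.
θ − 79° = arccos(√0.9707) = 9.9°, giving θ ≈ 79 + 9.9 = 88.9°.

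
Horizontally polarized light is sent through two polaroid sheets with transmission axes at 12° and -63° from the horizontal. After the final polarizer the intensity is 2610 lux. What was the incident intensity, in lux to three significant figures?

By Malus's law, I₁ = I₀ cos²(12° − 0°) = I₀ cos²(12°) = 0.9568 I₀.
I₂ = I₁ cos²(-63° − 12°) = 0.9568 I₀ · cos²(75°) = 0.06409 I₀.
So 2610 lux = 0.06409 I₀, giving I₀ = 2610/0.06409 = 4.072e+04 lux.

I₀ ≈ 4.07e4 lux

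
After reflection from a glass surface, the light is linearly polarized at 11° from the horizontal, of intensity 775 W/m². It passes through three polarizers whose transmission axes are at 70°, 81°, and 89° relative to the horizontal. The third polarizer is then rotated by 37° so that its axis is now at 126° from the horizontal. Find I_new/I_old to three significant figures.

I_new/I_old ≈ 0.510

Before rotation:
By Malus's law, I₁ = I₀ cos²(70° − 11°) = I₀ cos²(59°) = 0.2653 I₀.
I₂ = I₁ cos²(81° − 70°) = 0.2653 I₀ · cos²(11°) = 0.2556 I₀.
I₃ = I₂ cos²(89° − 81°) = 0.2556 I₀ · cos²(8°) = 0.2507 I₀.
After rotation:
I₁ = I₀ cos²(70° − 11°) = I₀ cos²(59°) = 0.2653 I₀.
I₂ = I₁ cos²(81° − 70°) = 0.2653 I₀ · cos²(11°) = 0.2556 I₀.
I₃ = I₂ cos²(126° − 81°) = 0.2556 I₀ · cos²(45°) = 0.1278 I₀.
Ratio = 0.1278 / 0.2507 = 0.5099.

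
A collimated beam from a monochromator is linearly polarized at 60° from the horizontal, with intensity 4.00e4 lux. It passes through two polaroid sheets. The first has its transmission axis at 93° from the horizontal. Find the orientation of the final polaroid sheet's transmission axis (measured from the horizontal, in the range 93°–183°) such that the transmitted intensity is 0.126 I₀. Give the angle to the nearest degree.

By Malus's law, I₁ = I₀ cos²(93° − 60°) = I₀ cos²(33°) = 0.7034 I₀.
Need I₂/I₀ = 0.126, so cos²(θ − 93°) = 0.126 / 0.7034 = 0.1791.
θ − 93° = arccos(√0.1791) = 65.0°, giving θ ≈ 93 + 65.0 = 158.0°.

θ ≈ 158°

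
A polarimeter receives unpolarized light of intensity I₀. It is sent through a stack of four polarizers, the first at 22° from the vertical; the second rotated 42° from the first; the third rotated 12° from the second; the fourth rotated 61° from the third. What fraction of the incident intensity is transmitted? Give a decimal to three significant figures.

≈ 0.0621 I₀

Unpolarized light through the first polarizer → I₁ = ½ I₀, now polarized at 22°.
I₂ = I₁ cos²(42°) = 0.5 · 0.5523 I₀ = 0.2761 I₀.
I₃ = I₂ cos²(12°) = 0.2761 · 0.9568 I₀ = 0.2642 I₀.
I₄ = I₃ cos²(61°) = 0.2642 · 0.235 I₀ = 0.0621 I₀.
Transmitted fraction = 0.0621.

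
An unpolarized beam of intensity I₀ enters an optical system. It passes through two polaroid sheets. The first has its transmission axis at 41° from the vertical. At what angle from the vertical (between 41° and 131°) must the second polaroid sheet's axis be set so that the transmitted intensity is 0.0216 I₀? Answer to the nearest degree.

θ ≈ 119°

Unpolarized light through the first polarizer → I₁ = ½ I₀, now polarized at 41°.
Need I₂/I₀ = 0.0216, so cos²(θ − 41°) = 0.0216 / 0.5 = 0.0432.
θ − 41° = arccos(√0.0432) = 78.0°, giving θ ≈ 41 + 78.0 = 119.0°.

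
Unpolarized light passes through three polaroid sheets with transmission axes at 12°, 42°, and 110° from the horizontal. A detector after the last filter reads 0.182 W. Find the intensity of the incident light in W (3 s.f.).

I₀ ≈ 3.46 W

Unpolarized light through the first polarizer → I₁ = ½ I₀, now polarized at 12°.
I₂ = I₁ cos²(42° − 12°) = 0.5 I₀ · cos²(30°) = 0.375 I₀.
I₃ = I₂ cos²(110° − 42°) = 0.375 I₀ · cos²(68°) = 0.05262 I₀.
So 0.182 W = 0.05262 I₀, giving I₀ = 0.182/0.05262 = 3.459 W.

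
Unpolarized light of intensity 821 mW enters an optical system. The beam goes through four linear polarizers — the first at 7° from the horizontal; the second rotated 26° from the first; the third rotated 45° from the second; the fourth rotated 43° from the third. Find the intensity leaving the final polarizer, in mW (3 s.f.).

I ≈ 88.7 mW

Unpolarized light through the first polarizer → I₁ = 821 mW/2 = 410.5 mW, polarized at 7°.
I₂ = I₁ · cos²(26°) = 410.5 · 0.8078 = 331.6 mW.
I₃ = I₂ · cos²(45°) = 331.6 · 0.5 = 165.8 mW.
I₄ = I₃ · cos²(43°) = 165.8 · 0.5349 = 88.69 mW.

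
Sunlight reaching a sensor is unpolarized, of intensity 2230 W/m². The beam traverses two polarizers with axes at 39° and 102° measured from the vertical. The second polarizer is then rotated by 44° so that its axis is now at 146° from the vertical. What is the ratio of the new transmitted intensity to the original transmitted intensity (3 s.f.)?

Before rotation:
Unpolarized light through the first polarizer → I₁ = ½ I₀, now polarized at 39°.
I₂ = I₁ cos²(102° − 39°) = 0.5 I₀ · cos²(63°) = 0.1031 I₀.
After rotation:
Unpolarized light through the first polarizer → I₁ = ½ I₀, now polarized at 39°.
Angle between axes 1 and 2: 73°. I₂ = 0.5 I₀ · cos²(73°) = 0.04274 I₀.
Ratio = 0.04274 / 0.1031 = 0.4147.

I_new/I_old ≈ 0.415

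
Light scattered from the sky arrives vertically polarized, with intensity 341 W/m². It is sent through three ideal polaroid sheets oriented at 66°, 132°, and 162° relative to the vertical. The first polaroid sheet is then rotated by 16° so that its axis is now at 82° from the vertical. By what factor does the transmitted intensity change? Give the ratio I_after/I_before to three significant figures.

I_new/I_old ≈ 0.292

Before rotation:
I₁ = I₀ cos²(66° − 0°) = I₀ cos²(66°) = 0.1654 I₀.
I₂ = I₁ cos²(132° − 66°) = 0.1654 I₀ · cos²(66°) = 0.02737 I₀.
I₃ = I₂ cos²(162° − 132°) = 0.02737 I₀ · cos²(30°) = 0.02053 I₀.
After rotation:
I₁ = I₀ cos²(82° − 0°) = I₀ cos²(82°) = 0.01937 I₀.
I₂ = I₁ cos²(132° − 82°) = 0.01937 I₀ · cos²(50°) = 0.008003 I₀.
I₃ = I₂ cos²(162° − 132°) = 0.008003 I₀ · cos²(30°) = 0.006002 I₀.
Ratio = 0.006002 / 0.02053 = 0.2924.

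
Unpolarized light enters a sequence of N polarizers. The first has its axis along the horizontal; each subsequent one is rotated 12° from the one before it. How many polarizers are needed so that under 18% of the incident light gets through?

N = 25

First polarizer halves the unpolarized light: factor 1/2.
Each further stage multiplies by cos²(12°) = 0.9568.
After N polarizers: T = 0.5·0.9568^(N−1). Require T < 0.18 ⇒ N−1 > ln(0.18/0.5)/ln(0.9568) = 23.12, so N−1 ≥ 24 and N = 25.
Check: N=25 gives T = 0.1731 < 0.18; N=24 gives T = 0.181.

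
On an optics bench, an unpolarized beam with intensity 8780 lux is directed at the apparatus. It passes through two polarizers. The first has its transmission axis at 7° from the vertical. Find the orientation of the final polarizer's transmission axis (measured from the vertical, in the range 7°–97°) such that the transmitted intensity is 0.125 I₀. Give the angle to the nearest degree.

θ ≈ 67°

Unpolarized light through the first polarizer → I₁ = ½ I₀, now polarized at 7°.
Need I₂/I₀ = 0.125, so cos²(θ − 7°) = 0.125 / 0.5 = 0.25.
θ − 7° = arccos(√0.25) = 60.0°, giving θ ≈ 7 + 60.0 = 67.0°.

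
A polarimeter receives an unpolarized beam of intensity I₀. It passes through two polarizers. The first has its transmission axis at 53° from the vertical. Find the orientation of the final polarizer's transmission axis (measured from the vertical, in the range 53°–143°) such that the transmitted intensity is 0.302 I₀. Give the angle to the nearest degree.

θ ≈ 92°

Unpolarized light through the first polarizer → I₁ = ½ I₀, now polarized at 53°.
Need I₂/I₀ = 0.302, so cos²(θ − 53°) = 0.302 / 0.5 = 0.604.
θ − 53° = arccos(√0.604) = 39.0°, giving θ ≈ 53 + 39.0 = 92.0°.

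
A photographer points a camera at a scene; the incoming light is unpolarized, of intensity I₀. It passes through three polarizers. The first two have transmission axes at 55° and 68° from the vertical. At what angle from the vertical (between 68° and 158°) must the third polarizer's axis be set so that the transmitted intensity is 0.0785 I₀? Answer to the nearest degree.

Unpolarized light through the first polarizer → I₁ = ½ I₀, now polarized at 55°.
I₂ = I₁ cos²(68° − 55°) = 0.5 I₀ · cos²(13°) = 0.4747 I₀.
Need I₃/I₀ = 0.0785, so cos²(θ − 68°) = 0.0785 / 0.4747 = 0.1654.
θ − 68° = arccos(√0.1654) = 66.0°, giving θ ≈ 68 + 66.0 = 134.0°.

θ ≈ 134°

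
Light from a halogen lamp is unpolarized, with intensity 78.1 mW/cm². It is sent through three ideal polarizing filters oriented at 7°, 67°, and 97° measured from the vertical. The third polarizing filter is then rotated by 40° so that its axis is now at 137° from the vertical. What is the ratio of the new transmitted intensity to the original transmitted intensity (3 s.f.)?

I_new/I_old ≈ 0.156

Before rotation:
Unpolarized light through the first polarizer → I₁ = ½ I₀, now polarized at 7°.
I₂ = I₁ cos²(67° − 7°) = 0.5 I₀ · cos²(60°) = 0.125 I₀.
I₃ = I₂ cos²(97° − 67°) = 0.125 I₀ · cos²(30°) = 0.09375 I₀.
After rotation:
Unpolarized light through the first polarizer → I₁ = ½ I₀, now polarized at 7°.
I₂ = I₁ cos²(67° − 7°) = 0.5 I₀ · cos²(60°) = 0.125 I₀.
I₃ = I₂ cos²(137° − 67°) = 0.125 I₀ · cos²(70°) = 0.01462 I₀.
Ratio = 0.01462 / 0.09375 = 0.156.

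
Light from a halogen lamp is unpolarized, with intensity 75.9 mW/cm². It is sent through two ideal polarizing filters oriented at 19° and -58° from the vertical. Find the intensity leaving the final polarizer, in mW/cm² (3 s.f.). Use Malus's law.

I ≈ 1.92 mW/cm²

Unpolarized light through the first polarizer → I₁ = 75.9 mW/cm²/2 = 37.95 mW/cm², polarized at 19°.
I₂ = I₁ · cos²(77°) = 37.95 · 0.0506 = 1.92 mW/cm².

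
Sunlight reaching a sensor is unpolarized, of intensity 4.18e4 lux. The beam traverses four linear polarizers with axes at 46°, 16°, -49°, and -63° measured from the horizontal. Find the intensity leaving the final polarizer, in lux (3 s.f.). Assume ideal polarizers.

I ≈ 2640 lux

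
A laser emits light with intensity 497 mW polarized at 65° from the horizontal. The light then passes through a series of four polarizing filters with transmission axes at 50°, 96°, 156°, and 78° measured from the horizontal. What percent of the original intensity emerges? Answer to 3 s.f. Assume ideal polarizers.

I₁ = 497 mW · cos²(15°) = 463.7 mW.
I₂ = I₁ · cos²(46°) = 463.7 · 0.4826 = 223.8 mW.
I₃ = I₂ · cos²(60°) = 223.8 · 0.25 = 55.94 mW.
I₄ = I₃ · cos²(78°) = 55.94 · 0.04323 = 2.418 mW.
That is 0.4866% of the incident intensity.

≈ 0.487%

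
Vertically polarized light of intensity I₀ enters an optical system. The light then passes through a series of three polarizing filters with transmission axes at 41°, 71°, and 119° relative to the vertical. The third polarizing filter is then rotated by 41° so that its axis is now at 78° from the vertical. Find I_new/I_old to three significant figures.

I_new/I_old ≈ 2.20

Before rotation:
I₁ = I₀ cos²(41° − 0°) = I₀ cos²(41°) = 0.5696 I₀.
I₂ = I₁ cos²(71° − 41°) = 0.5696 I₀ · cos²(30°) = 0.4272 I₀.
I₃ = I₂ cos²(119° − 71°) = 0.4272 I₀ · cos²(48°) = 0.1913 I₀.
After rotation:
I₁ = I₀ cos²(41° − 0°) = I₀ cos²(41°) = 0.5696 I₀.
I₂ = I₁ cos²(71° − 41°) = 0.5696 I₀ · cos²(30°) = 0.4272 I₀.
I₃ = I₂ cos²(78° − 71°) = 0.4272 I₀ · cos²(7°) = 0.4208 I₀.
Ratio = 0.4208 / 0.1913 = 2.2.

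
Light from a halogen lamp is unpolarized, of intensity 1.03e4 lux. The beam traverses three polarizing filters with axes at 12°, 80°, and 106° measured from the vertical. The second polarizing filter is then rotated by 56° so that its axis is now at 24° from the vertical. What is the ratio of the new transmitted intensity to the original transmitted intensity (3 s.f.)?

Before rotation:
Unpolarized light through the first polarizer → I₁ = ½ I₀, now polarized at 12°.
I₂ = I₁ cos²(80° − 12°) = 0.5 I₀ · cos²(68°) = 0.07017 I₀.
I₃ = I₂ cos²(106° − 80°) = 0.07017 I₀ · cos²(26°) = 0.05668 I₀.
After rotation:
Unpolarized light through the first polarizer → I₁ = ½ I₀, now polarized at 12°.
I₂ = I₁ cos²(24° − 12°) = 0.5 I₀ · cos²(12°) = 0.4784 I₀.
I₃ = I₂ cos²(106° − 24°) = 0.4784 I₀ · cos²(82°) = 0.009266 I₀.
Ratio = 0.009266 / 0.05668 = 0.1635.

I_new/I_old ≈ 0.163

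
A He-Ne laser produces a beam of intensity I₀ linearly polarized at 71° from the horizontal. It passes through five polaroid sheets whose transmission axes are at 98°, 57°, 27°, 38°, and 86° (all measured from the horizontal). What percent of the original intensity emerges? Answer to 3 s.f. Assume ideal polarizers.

By Malus's law, I₁ = I₀ cos²(98° − 71°) = I₀ cos²(27°) = 0.7939 I₀.
I₂ = I₁ cos²(57° − 98°) = 0.7939 I₀ · cos²(41°) = 0.4522 I₀.
I₃ = I₂ cos²(27° − 57°) = 0.4522 I₀ · cos²(30°) = 0.3391 I₀.
I₄ = I₃ cos²(38° − 27°) = 0.3391 I₀ · cos²(11°) = 0.3268 I₀.
I₅ = I₄ cos²(86° − 38°) = 0.3268 I₀ · cos²(48°) = 0.1463 I₀.
That is 14.63% of the incident intensity.

≈ 14.6%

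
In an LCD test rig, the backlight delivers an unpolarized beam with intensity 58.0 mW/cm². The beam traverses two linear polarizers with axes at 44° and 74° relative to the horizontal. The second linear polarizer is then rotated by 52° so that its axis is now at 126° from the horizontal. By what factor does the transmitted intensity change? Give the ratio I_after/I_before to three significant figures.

Before rotation:
Unpolarized light through the first polarizer → I₁ = ½ I₀, now polarized at 44°.
I₂ = I₁ cos²(74° − 44°) = 0.5 I₀ · cos²(30°) = 0.375 I₀.
After rotation:
Unpolarized light through the first polarizer → I₁ = ½ I₀, now polarized at 44°.
I₂ = I₁ cos²(126° − 44°) = 0.5 I₀ · cos²(82°) = 0.009685 I₀.
Ratio = 0.009685 / 0.375 = 0.02583.

I_new/I_old ≈ 0.0258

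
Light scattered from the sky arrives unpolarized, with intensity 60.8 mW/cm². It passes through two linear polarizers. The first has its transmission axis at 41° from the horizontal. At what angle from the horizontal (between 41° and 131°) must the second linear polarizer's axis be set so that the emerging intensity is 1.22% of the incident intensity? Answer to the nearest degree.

Unpolarized light through the first polarizer → I₁ = ½ I₀, now polarized at 41°.
Need I₂/I₀ = 0.0122, so cos²(θ − 41°) = 0.0122 / 0.5 = 0.0244.
θ − 41° = arccos(√0.0244) = 81.0°, giving θ ≈ 41 + 81.0 = 122.0°.

θ ≈ 122°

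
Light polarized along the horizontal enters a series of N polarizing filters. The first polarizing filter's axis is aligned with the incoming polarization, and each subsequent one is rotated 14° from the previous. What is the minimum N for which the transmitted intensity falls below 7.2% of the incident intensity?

N = 45

First polarizer is aligned with the polarization: full transmission.
Each further stage multiplies by cos²(14°) = 0.9415.
After N polarizers: T = 0.9415^(N−1). Require T < 0.072 ⇒ N−1 > ln(0.072)/ln(0.9415) = 43.63, so N−1 ≥ 44 and N = 45.
Check: N=45 gives T = 0.0704 < 0.072; N=44 gives T = 0.07477.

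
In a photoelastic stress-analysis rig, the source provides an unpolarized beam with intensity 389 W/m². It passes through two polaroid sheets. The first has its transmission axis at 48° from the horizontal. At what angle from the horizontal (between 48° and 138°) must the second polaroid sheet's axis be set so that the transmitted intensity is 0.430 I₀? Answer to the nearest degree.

θ ≈ 70°

Unpolarized light through the first polarizer → I₁ = ½ I₀, now polarized at 48°.
Need I₂/I₀ = 0.43, so cos²(θ − 48°) = 0.43 / 0.5 = 0.86.
θ − 48° = arccos(√0.86) = 22.0°, giving θ ≈ 48 + 22.0 = 70.0°.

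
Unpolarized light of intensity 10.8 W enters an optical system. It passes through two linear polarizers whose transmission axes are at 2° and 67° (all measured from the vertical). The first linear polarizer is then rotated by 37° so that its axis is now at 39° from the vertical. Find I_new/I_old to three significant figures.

I_new/I_old ≈ 4.36

Before rotation:
Unpolarized light through the first polarizer → I₁ = ½ I₀, now polarized at 2°.
I₂ = I₁ cos²(67° − 2°) = 0.5 I₀ · cos²(65°) = 0.0893 I₀.
After rotation:
Unpolarized light through the first polarizer → I₁ = ½ I₀, now polarized at 39°.
I₂ = I₁ cos²(67° − 39°) = 0.5 I₀ · cos²(28°) = 0.3898 I₀.
Ratio = 0.3898 / 0.0893 = 4.365.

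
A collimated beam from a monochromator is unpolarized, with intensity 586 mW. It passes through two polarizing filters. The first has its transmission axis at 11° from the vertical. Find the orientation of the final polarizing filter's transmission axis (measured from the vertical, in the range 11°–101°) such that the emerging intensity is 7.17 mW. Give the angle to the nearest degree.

θ ≈ 92°

Unpolarized light through the first polarizer → I₁ = ½ I₀, now polarized at 11°.
Target fraction: 7.17 / 586 mW = 0.01224 of I₀.
Need I₂/I₀ = 0.01224, so cos²(θ − 11°) = 0.01224 / 0.5 = 0.02447.
θ − 11° = arccos(√0.02447) = 81.0°, giving θ ≈ 11 + 81.0 = 92.0°.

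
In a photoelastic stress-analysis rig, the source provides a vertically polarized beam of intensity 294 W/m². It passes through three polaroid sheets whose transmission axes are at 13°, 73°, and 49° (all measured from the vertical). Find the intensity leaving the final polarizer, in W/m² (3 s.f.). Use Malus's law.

By Malus's law, I₁ = 294 W/m² · cos²(13°) = 279.1 W/m².
I₂ = I₁ · cos²(60°) = 279.1 · 0.25 = 69.78 W/m².
I₃ = I₂ · cos²(24°) = 69.78 · 0.8346 = 58.24 W/m².

I ≈ 58.2 W/m²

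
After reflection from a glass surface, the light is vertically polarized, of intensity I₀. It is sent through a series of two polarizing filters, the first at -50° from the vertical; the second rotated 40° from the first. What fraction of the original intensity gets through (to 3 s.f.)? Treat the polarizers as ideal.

≈ 0.242 I₀

By Malus's law, I₁ = I₀ cos²(-50° − 0°) = I₀ cos²(50°) = 0.4132 I₀.
I₂ = I₁ cos²(40°) = 0.4132 · 0.5868 I₀ = 0.2425 I₀.
Transmitted fraction = 0.2425.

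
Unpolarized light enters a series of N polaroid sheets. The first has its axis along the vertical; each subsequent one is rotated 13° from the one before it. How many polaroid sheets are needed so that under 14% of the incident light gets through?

N = 26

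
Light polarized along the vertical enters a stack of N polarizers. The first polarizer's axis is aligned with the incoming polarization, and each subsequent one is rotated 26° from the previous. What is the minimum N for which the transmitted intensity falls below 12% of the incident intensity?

First polarizer is aligned with the polarization: full transmission.
Each further stage multiplies by cos²(26°) = 0.8078.
After N polarizers: T = 0.8078^(N−1). Require T < 0.12 ⇒ N−1 > ln(0.12)/ln(0.8078) = 9.94, so N−1 ≥ 10 and N = 11.
Check: N=11 gives T = 0.1184 < 0.12; N=10 gives T = 0.1465.

N = 11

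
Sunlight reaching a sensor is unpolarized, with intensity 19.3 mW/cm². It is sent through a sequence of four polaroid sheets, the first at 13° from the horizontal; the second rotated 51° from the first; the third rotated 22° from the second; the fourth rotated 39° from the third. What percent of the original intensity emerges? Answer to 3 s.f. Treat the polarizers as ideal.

Unpolarized light through the first polarizer → I₁ = 19.3 mW/cm²/2 = 9.65 mW/cm², polarized at 13°.
I₂ = I₁ · cos²(51°) = 9.65 · 0.396 = 3.822 mW/cm².
I₃ = I₂ · cos²(22°) = 3.822 · 0.8597 = 3.286 mW/cm².
I₄ = I₃ · cos²(39°) = 3.286 · 0.604 = 1.984 mW/cm².
That is 10.28% of the incident intensity.

≈ 10.3%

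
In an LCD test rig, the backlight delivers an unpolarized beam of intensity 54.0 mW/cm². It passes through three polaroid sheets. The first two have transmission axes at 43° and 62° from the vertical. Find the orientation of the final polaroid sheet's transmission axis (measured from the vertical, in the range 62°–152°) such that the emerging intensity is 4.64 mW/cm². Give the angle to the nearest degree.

θ ≈ 126°

Unpolarized light through the first polarizer → I₁ = ½ I₀, now polarized at 43°.
I₂ = I₁ cos²(62° − 43°) = 0.5 I₀ · cos²(19°) = 0.447 I₀.
Target fraction: 4.64 / 54.0 mW/cm² = 0.08593 of I₀.
Need I₃/I₀ = 0.08593, so cos²(θ − 62°) = 0.08593 / 0.447 = 0.1922.
θ − 62° = arccos(√0.1922) = 64.0°, giving θ ≈ 62 + 64.0 = 126.0°.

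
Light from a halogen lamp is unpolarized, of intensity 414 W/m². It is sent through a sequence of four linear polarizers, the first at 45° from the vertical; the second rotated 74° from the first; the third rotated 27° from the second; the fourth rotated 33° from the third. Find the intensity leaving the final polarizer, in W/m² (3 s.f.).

I ≈ 8.78 W/m²

Unpolarized light through the first polarizer → I₁ = 414 W/m²/2 = 207 W/m², polarized at 45°.
I₂ = I₁ · cos²(74°) = 207 · 0.07598 = 15.73 W/m².
I₃ = I₂ · cos²(27°) = 15.73 · 0.7939 = 12.49 W/m².
I₄ = I₃ · cos²(33°) = 12.49 · 0.7034 = 8.782 W/m².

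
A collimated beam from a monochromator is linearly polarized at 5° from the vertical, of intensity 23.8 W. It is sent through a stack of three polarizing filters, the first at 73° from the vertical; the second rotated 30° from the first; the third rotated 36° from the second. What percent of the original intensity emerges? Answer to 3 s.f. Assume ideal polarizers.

≈ 6.89%

I₁ = 23.8 W · cos²(68°) = 3.34 W.
I₂ = I₁ · cos²(30°) = 3.34 · 0.75 = 2.505 W.
I₃ = I₂ · cos²(36°) = 2.505 · 0.6545 = 1.639 W.
That is 6.889% of the incident intensity.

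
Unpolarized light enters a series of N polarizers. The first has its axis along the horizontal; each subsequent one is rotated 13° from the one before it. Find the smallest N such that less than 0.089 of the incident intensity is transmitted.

N = 35

First polarizer halves the unpolarized light: factor 1/2.
Each further stage multiplies by cos²(13°) = 0.9494.
After N polarizers: T = 0.5·0.9494^(N−1). Require T < 0.089 ⇒ N−1 > ln(0.089/0.5)/ln(0.9494) = 33.24, so N−1 ≥ 34 and N = 35.
Check: N=35 gives T = 0.08555 < 0.089; N=34 gives T = 0.09011.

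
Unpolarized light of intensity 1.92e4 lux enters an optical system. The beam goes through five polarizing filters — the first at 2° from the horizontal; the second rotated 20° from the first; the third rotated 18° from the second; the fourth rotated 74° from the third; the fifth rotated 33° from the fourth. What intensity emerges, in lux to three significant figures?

Unpolarized light through the first polarizer → I₁ = 1.92e4 lux/2 = 9600 lux, polarized at 2°.
I₂ = I₁ · cos²(20°) = 9600 · 0.883 = 8477 lux.
I₃ = I₂ · cos²(18°) = 8477 · 0.9045 = 7668 lux.
I₄ = I₃ · cos²(74°) = 7668 · 0.07598 = 582.5 lux.
I₅ = I₄ · cos²(33°) = 582.5 · 0.7034 = 409.7 lux.

I ≈ 410 lux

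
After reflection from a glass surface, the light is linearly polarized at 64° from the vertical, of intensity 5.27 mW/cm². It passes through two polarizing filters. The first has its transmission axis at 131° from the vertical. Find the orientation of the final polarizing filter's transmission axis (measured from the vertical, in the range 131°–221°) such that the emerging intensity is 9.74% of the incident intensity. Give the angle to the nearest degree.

θ ≈ 168°

By Malus's law, I₁ = I₀ cos²(131° − 64°) = I₀ cos²(67°) = 0.1527 I₀.
Need I₂/I₀ = 0.0974, so cos²(θ − 131°) = 0.0974 / 0.1527 = 0.638.
θ − 131° = arccos(√0.638) = 37.0°, giving θ ≈ 131 + 37.0 = 168.0°.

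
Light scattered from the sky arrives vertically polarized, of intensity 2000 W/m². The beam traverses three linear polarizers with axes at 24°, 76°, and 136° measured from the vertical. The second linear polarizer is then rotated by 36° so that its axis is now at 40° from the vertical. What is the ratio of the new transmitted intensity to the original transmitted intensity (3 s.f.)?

Before rotation:
By Malus's law, I₁ = I₀ cos²(24° − 0°) = I₀ cos²(24°) = 0.8346 I₀.
I₂ = I₁ cos²(76° − 24°) = 0.8346 I₀ · cos²(52°) = 0.3163 I₀.
I₃ = I₂ cos²(136° − 76°) = 0.3163 I₀ · cos²(60°) = 0.07908 I₀.
After rotation:
I₁ = I₀ cos²(24° − 0°) = I₀ cos²(24°) = 0.8346 I₀.
I₂ = I₁ cos²(40° − 24°) = 0.8346 I₀ · cos²(16°) = 0.7712 I₀.
Angle between axes 2 and 3: 84°. I₃ = 0.7712 I₀ · cos²(84°) = 0.008426 I₀.
Ratio = 0.008426 / 0.07908 = 0.1065.

I_new/I_old ≈ 0.107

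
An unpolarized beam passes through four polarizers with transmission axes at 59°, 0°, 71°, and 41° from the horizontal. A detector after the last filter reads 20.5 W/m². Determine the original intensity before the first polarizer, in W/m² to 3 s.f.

Unpolarized light through the first polarizer → I₁ = ½ I₀, now polarized at 59°.
I₂ = I₁ cos²(0° − 59°) = 0.5 I₀ · cos²(59°) = 0.1326 I₀.
I₃ = I₂ cos²(71° − 0°) = 0.1326 I₀ · cos²(71°) = 0.01406 I₀.
I₄ = I₃ cos²(41° − 71°) = 0.01406 I₀ · cos²(30°) = 0.01054 I₀.
So 20.5 W/m² = 0.01054 I₀, giving I₀ = 20.5/0.01054 = 1944 W/m².

I₀ ≈ 1940 W/m²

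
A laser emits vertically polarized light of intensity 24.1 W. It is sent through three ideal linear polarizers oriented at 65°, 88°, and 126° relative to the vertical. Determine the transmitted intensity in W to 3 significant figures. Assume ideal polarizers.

By Malus's law, I₁ = 24.1 W · cos²(65°) = 4.304 W.
I₂ = I₁ · cos²(23°) = 4.304 · 0.8473 = 3.647 W.
I₃ = I₂ · cos²(38°) = 3.647 · 0.621 = 2.265 W.

I ≈ 2.26 W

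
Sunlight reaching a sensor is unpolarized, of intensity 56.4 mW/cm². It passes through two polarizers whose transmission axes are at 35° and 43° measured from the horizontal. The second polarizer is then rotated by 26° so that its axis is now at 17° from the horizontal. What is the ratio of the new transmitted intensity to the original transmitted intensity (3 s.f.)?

I_new/I_old ≈ 0.922

Before rotation:
Unpolarized light through the first polarizer → I₁ = ½ I₀, now polarized at 35°.
I₂ = I₁ cos²(43° − 35°) = 0.5 I₀ · cos²(8°) = 0.4903 I₀.
After rotation:
Unpolarized light through the first polarizer → I₁ = ½ I₀, now polarized at 35°.
I₂ = I₁ cos²(17° − 35°) = 0.5 I₀ · cos²(18°) = 0.4523 I₀.
Ratio = 0.4523 / 0.4903 = 0.9224.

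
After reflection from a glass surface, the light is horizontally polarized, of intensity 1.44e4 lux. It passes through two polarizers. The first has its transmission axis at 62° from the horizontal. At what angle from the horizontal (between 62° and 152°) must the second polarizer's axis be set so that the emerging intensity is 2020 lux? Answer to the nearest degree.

θ ≈ 99°

By Malus's law, I₁ = I₀ cos²(62° − 0°) = I₀ cos²(62°) = 0.2204 I₀.
Target fraction: 2020 / 1.44e4 lux = 0.1403 of I₀.
Need I₂/I₀ = 0.1403, so cos²(θ − 62°) = 0.1403 / 0.2204 = 0.6365.
θ − 62° = arccos(√0.6365) = 37.1°, giving θ ≈ 62 + 37.1 = 99.1°.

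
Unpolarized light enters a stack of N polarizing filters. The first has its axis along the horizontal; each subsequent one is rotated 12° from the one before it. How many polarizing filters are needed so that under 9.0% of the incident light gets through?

N = 40

First polarizer halves the unpolarized light: factor 1/2.
Each further stage multiplies by cos²(12°) = 0.9568.
After N polarizers: T = 0.5·0.9568^(N−1). Require T < 0.090 ⇒ N−1 > ln(0.090/0.5)/ln(0.9568) = 38.81, so N−1 ≥ 39 and N = 40.
Check: N=40 gives T = 0.08923 < 0.090; N=39 gives T = 0.09326.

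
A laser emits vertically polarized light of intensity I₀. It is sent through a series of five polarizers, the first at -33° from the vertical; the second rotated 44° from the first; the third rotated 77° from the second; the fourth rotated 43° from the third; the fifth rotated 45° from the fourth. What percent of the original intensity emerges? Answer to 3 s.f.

≈ 0.493%

I₁ = I₀ cos²(-33° − 0°) = I₀ cos²(33°) = 0.7034 I₀.
I₂ = I₁ cos²(44°) = 0.7034 · 0.5174 I₀ = 0.364 I₀.
I₃ = I₂ cos²(77°) = 0.364 · 0.0506 I₀ = 0.01842 I₀.
I₄ = I₃ cos²(43°) = 0.01842 · 0.5349 I₀ = 0.009851 I₀.
I₅ = I₄ cos²(45°) = 0.009851 · 0.5 I₀ = 0.004926 I₀.
That is 0.4926% of the incident intensity.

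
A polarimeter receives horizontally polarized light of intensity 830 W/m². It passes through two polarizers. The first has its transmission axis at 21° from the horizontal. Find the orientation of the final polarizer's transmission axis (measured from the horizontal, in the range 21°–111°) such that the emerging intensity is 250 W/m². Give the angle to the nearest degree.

θ ≈ 75°

I₁ = I₀ cos²(21° − 0°) = I₀ cos²(21°) = 0.8716 I₀.
Target fraction: 250 / 830 W/m² = 0.3012 of I₀.
Need I₂/I₀ = 0.3012, so cos²(θ − 21°) = 0.3012 / 0.8716 = 0.3456.
θ − 21° = arccos(√0.3456) = 54.0°, giving θ ≈ 21 + 54.0 = 75.0°.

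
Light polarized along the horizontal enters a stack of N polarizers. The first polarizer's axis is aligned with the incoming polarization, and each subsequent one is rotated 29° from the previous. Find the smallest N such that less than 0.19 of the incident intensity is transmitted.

N = 8

First polarizer is aligned with the polarization: full transmission.
Each further stage multiplies by cos²(29°) = 0.765.
After N polarizers: T = 0.765^(N−1). Require T < 0.19 ⇒ N−1 > ln(0.19)/ln(0.765) = 6.20, so N−1 ≥ 7 and N = 8.
Check: N=8 gives T = 0.1533 < 0.19; N=7 gives T = 0.2004.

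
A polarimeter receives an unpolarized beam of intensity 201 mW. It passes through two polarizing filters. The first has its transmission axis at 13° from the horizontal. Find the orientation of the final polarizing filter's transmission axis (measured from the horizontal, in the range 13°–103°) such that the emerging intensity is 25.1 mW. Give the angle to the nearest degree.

θ ≈ 73°

Unpolarized light through the first polarizer → I₁ = ½ I₀, now polarized at 13°.
Target fraction: 25.1 / 201 mW = 0.1249 of I₀.
Need I₂/I₀ = 0.1249, so cos²(θ − 13°) = 0.1249 / 0.5 = 0.2498.
θ − 13° = arccos(√0.2498) = 60.0°, giving θ ≈ 13 + 60.0 = 73.0°.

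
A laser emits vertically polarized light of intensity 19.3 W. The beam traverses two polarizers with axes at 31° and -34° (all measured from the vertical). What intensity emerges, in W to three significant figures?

I ≈ 2.53 W

By Malus's law, I₁ = 19.3 W · cos²(31°) = 14.18 W.
I₂ = I₁ · cos²(65°) = 14.18 · 0.1786 = 2.533 W.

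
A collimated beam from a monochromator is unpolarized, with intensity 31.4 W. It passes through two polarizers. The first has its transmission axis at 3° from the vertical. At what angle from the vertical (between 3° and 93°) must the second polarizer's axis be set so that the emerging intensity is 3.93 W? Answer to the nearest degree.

Unpolarized light through the first polarizer → I₁ = ½ I₀, now polarized at 3°.
Target fraction: 3.93 / 31.4 W = 0.1252 of I₀.
Need I₂/I₀ = 0.1252, so cos²(θ − 3°) = 0.1252 / 0.5 = 0.2503.
θ − 3° = arccos(√0.2503) = 60.0°, giving θ ≈ 3 + 60.0 = 63.0°.

θ ≈ 63°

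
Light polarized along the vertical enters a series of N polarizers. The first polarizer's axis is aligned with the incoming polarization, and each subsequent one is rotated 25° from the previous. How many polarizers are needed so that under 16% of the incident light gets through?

N = 11

First polarizer is aligned with the polarization: full transmission.
Each further stage multiplies by cos²(25°) = 0.8214.
After N polarizers: T = 0.8214^(N−1). Require T < 0.16 ⇒ N−1 > ln(0.16)/ln(0.8214) = 9.31, so N−1 ≥ 10 and N = 11.
Check: N=11 gives T = 0.1398 < 0.16; N=10 gives T = 0.1702.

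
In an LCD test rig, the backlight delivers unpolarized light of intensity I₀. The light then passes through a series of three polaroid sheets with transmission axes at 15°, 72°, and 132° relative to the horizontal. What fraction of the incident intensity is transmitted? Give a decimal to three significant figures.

Unpolarized light through the first polarizer → I₁ = ½ I₀, now polarized at 15°.
I₂ = I₁ cos²(72° − 15°) = 0.5 I₀ · cos²(57°) = 0.1483 I₀.
I₃ = I₂ cos²(132° − 72°) = 0.1483 I₀ · cos²(60°) = 0.03708 I₀.
Transmitted fraction = 0.03708.

≈ 0.0371 I₀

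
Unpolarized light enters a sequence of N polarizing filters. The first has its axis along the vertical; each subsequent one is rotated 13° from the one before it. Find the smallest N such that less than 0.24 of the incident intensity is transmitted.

N = 16

First polarizer halves the unpolarized light: factor 1/2.
Each further stage multiplies by cos²(13°) = 0.9494.
After N polarizers: T = 0.5·0.9494^(N−1). Require T < 0.24 ⇒ N−1 > ln(0.24/0.5)/ln(0.9494) = 14.13, so N−1 ≥ 15 and N = 16.
Check: N=16 gives T = 0.2294 < 0.24; N=15 gives T = 0.2417.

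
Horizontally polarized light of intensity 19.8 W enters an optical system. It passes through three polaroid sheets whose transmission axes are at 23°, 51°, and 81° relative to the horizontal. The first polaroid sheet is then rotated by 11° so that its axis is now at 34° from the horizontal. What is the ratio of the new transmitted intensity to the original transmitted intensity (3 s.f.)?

I_new/I_old ≈ 0.952

Before rotation:
I₁ = I₀ cos²(23° − 0°) = I₀ cos²(23°) = 0.8473 I₀.
I₂ = I₁ cos²(51° − 23°) = 0.8473 I₀ · cos²(28°) = 0.6606 I₀.
I₃ = I₂ cos²(81° − 51°) = 0.6606 I₀ · cos²(30°) = 0.4954 I₀.
After rotation:
I₁ = I₀ cos²(34° − 0°) = I₀ cos²(34°) = 0.6873 I₀.
I₂ = I₁ cos²(51° − 34°) = 0.6873 I₀ · cos²(17°) = 0.6286 I₀.
I₃ = I₂ cos²(81° − 51°) = 0.6286 I₀ · cos²(30°) = 0.4714 I₀.
Ratio = 0.4714 / 0.4954 = 0.9515.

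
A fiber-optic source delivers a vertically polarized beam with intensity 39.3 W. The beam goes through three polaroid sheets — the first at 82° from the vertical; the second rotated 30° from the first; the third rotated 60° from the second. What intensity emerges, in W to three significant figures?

I ≈ 0.143 W

I₁ = 39.3 W · cos²(82°) = 0.7612 W.
I₂ = I₁ · cos²(30°) = 0.7612 · 0.75 = 0.5709 W.
I₃ = I₂ · cos²(60°) = 0.5709 · 0.25 = 0.1427 W.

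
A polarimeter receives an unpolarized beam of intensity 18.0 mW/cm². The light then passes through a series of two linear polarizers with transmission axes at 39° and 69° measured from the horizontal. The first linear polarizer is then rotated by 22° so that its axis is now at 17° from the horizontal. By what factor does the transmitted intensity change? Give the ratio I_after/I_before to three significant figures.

I_new/I_old ≈ 0.505

Before rotation:
Unpolarized light through the first polarizer → I₁ = ½ I₀, now polarized at 39°.
I₂ = I₁ cos²(69° − 39°) = 0.5 I₀ · cos²(30°) = 0.375 I₀.
After rotation:
Unpolarized light through the first polarizer → I₁ = ½ I₀, now polarized at 17°.
I₂ = I₁ cos²(69° − 17°) = 0.5 I₀ · cos²(52°) = 0.1895 I₀.
Ratio = 0.1895 / 0.375 = 0.5054.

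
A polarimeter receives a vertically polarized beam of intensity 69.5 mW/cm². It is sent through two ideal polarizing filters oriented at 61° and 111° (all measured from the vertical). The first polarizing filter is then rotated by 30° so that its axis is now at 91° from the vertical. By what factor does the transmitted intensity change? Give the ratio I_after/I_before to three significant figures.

Before rotation:
By Malus's law, I₁ = I₀ cos²(61° − 0°) = I₀ cos²(61°) = 0.235 I₀.
I₂ = I₁ cos²(111° − 61°) = 0.235 I₀ · cos²(50°) = 0.09711 I₀.
After rotation:
I₁ = I₀ cos²(91° − 0°) = I₀ cos²(89°) = 0.0003046 I₀.
I₂ = I₁ cos²(111° − 91°) = 0.0003046 I₀ · cos²(20°) = 0.000269 I₀.
Ratio = 0.000269 / 0.09711 = 0.00277.

I_new/I_old ≈ 0.00277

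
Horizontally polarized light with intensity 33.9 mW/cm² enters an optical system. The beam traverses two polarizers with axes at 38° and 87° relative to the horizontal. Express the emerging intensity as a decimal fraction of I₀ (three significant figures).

I/I₀ ≈ 0.267

I₁ = 33.9 mW/cm² · cos²(38°) = 21.05 mW/cm².
I₂ = I₁ · cos²(49°) = 21.05 · 0.4304 = 9.06 mW/cm².
Transmitted fraction = 0.2673.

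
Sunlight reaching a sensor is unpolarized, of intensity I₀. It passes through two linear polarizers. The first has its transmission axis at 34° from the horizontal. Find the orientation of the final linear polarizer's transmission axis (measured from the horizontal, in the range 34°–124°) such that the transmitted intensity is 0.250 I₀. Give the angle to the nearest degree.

θ ≈ 79°

Unpolarized light through the first polarizer → I₁ = ½ I₀, now polarized at 34°.
Need I₂/I₀ = 0.25, so cos²(θ − 34°) = 0.25 / 0.5 = 0.5.
θ − 34° = arccos(√0.5) = 45.0°, giving θ ≈ 34 + 45.0 = 79.0°.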